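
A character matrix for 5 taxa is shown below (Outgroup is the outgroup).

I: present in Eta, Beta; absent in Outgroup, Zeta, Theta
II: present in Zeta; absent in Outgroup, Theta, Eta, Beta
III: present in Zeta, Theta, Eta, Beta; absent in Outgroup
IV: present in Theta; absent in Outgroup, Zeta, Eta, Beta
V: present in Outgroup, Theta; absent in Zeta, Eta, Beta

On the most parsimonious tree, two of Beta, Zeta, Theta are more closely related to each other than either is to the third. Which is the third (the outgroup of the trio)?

Character polarity is set by the outgroup: the derived state is whichever differs from the outgroup's state, so for V the derived state is 'absent', and for the remaining characters it is 'present'.
I (derived state 'present') is shared by Beta and Eta — a synapomorphy uniting that clade.
II: derived state 'present' in Zeta only — an autapomorphy, so it tells us nothing about relationships among taxa.
All ingroup taxa share the derived state 'present' for III; it defines the ingroup but does not resolve relationships within it.
IV (derived state 'present') is unique to Theta (autapomorphy; uninformative for grouping).
V (derived state 'absent') is shared by Beta, Eta, and Zeta — a synapomorphy uniting that clade.
Most parsimonious ingroup topology: ((Zeta,(Eta,Beta)),Theta).
Zeta and Beta share a more recent common ancestor with each other than either does with Theta, so Theta is the least closely related of the three.

Theta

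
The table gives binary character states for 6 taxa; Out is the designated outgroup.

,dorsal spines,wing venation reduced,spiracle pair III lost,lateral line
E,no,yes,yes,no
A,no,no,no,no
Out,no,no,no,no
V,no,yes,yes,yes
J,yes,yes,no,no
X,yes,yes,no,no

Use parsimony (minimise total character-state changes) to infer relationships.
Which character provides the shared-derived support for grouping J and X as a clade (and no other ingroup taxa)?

dorsal spines

The outgroup has state 'no' for every character, so 'yes' is the derived state throughout.
Only J and X show the derived state 'yes' for dorsal spines, supporting them as a clade.
Only E, J, V, and X show the derived state 'yes' for wing venation reduced, supporting them as a clade.
spiracle pair III lost (derived state 'yes') is shared by E and V — a synapomorphy uniting that clade.
lateral line: derived state 'yes' in V only — an autapomorphy, so it tells us nothing about relationships among taxa.
Most parsimonious ingroup topology: (A,((X,J),(V,E))).
The clade {J, X} is supported by dorsal spines: its derived state 'yes' occurs in exactly those taxa and in no other taxon (including the outgroup).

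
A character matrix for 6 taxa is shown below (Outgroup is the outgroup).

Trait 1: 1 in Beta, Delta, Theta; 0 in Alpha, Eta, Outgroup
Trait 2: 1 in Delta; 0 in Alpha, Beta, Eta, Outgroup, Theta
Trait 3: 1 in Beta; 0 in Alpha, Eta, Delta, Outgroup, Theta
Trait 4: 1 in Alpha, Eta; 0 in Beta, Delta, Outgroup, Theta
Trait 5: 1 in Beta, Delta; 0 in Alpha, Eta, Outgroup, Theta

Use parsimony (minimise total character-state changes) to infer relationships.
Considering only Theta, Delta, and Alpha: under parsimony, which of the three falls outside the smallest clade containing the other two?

The outgroup has state '0' for every character, so '1' is the derived state throughout.
Trait 1 (derived state '1') is shared by Beta, Delta, and Theta — a synapomorphy uniting that clade.
Trait 2 (derived state '1') is unique to Delta (autapomorphy; uninformative for grouping).
Trait 3: derived state '1' in Beta only — an autapomorphy, so it tells us nothing about relationships among taxa.
Only Alpha and Eta show the derived state '1' for Trait 4, supporting them as a clade.
Trait 5 (derived state '1') is shared by Beta and Delta — a synapomorphy uniting that clade.
Most parsimonious ingroup topology: (((Delta,Beta),Theta),(Alpha,Eta)).
Theta and Delta share a more recent common ancestor with each other than either does with Alpha, so Alpha is the least closely related of the three.

Alpha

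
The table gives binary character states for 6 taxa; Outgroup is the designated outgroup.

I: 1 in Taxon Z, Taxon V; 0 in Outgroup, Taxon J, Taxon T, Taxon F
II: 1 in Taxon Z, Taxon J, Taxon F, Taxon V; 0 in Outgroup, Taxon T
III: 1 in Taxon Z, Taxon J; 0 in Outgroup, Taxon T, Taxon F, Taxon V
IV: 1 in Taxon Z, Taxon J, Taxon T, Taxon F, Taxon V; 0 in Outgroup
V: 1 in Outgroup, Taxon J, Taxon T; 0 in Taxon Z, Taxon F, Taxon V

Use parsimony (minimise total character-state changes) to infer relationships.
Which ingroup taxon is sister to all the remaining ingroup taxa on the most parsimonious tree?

Taxon T

Character polarity is set by the outgroup: the derived state is whichever differs from the outgroup's state, so for V the derived state is '0', and for the remaining characters it is '1'.
Only Taxon V and Taxon Z show the derived state '1' for I, supporting them as a clade.
II: derived state '1' in Taxon F, Taxon J, Taxon V, and Taxon Z only — synapomorphy for {Taxon F, Taxon J, Taxon V, Taxon Z}.
III (state '1') occurs in Taxon J and Taxon Z but conflicts with the nesting implied by the other characters — most parsimoniously interpreted as homoplasy.
IV (derived state '1') is shared by all ingroup taxa — unites the whole ingroup.
V (derived state '0') is shared by Taxon F, Taxon V, and Taxon Z — a synapomorphy uniting that clade.
Most parsimonious ingroup topology: ((((Taxon Z,Taxon V),Taxon F),Taxon J),Taxon T).
Taxon T is sister to the clade containing all other ingroup taxa, so it is the earliest-diverging (most basal) ingroup lineage.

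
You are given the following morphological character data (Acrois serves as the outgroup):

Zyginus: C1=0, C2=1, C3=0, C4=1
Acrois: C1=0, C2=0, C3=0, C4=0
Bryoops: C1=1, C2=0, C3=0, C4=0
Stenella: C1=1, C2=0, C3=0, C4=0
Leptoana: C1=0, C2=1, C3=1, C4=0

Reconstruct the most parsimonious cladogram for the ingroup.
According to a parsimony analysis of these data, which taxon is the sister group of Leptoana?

Zyginus

The outgroup has state '0' for every character, so '1' is the derived state throughout.
Only Bryoops and Stenella show the derived state '1' for C1, supporting them as a clade.
Only Leptoana and Zyginus show the derived state '1' for C2, supporting them as a clade.
C3: derived state '1' in Leptoana only — an autapomorphy, so it tells us nothing about relationships among taxa.
C4 (derived state '1') is unique to Zyginus (autapomorphy; uninformative for grouping).
Most parsimonious ingroup topology: ((Zyginus,Leptoana),(Stenella,Bryoops)).
Leptoana and Zyginus form a cherry on this tree, so they are sister taxa.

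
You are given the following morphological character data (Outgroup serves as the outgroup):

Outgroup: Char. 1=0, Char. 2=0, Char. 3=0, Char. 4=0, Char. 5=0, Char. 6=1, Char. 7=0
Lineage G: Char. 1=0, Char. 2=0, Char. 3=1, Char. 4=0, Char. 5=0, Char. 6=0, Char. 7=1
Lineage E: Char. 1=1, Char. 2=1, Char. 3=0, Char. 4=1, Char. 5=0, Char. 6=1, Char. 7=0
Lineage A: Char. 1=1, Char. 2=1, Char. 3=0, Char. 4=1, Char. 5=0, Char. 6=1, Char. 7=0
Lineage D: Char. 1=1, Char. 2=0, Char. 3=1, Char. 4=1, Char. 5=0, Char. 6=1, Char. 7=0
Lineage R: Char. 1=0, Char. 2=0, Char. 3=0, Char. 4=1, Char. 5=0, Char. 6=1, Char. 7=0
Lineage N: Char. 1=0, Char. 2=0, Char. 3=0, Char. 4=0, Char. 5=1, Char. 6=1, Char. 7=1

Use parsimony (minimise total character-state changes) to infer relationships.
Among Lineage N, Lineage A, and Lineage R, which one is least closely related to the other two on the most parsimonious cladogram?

Character polarity is set by the outgroup: the derived state is whichever differs from the outgroup's state, so for Char. 6 the derived state is '0', and for the remaining characters it is '1'.
Char. 1 (derived state '1') is shared by Lineage A, Lineage D, and Lineage E — a synapomorphy uniting that clade.
Char. 2: derived state '1' in Lineage A and Lineage E only — synapomorphy for {Lineage A, Lineage E}.
Char. 3 groups Lineage D and Lineage G, which is incompatible with the clades supported by the remaining characters; treating it as convergent (homoplasy) costs fewer steps than any alternative tree.
Char. 4: derived state '1' in Lineage A, Lineage D, Lineage E, and Lineage R only — synapomorphy for {Lineage A, Lineage D, Lineage E, Lineage R}.
Char. 5: derived state '1' in Lineage N only — an autapomorphy, so it tells us nothing about relationships among taxa.
Char. 6: derived state '0' in Lineage G only — an autapomorphy, so it tells us nothing about relationships among taxa.
Char. 7 (derived state '1') is shared by Lineage G and Lineage N — a synapomorphy uniting that clade.
Most parsimonious ingroup topology: ((Lineage G,Lineage N),(((Lineage E,Lineage A),Lineage D),Lineage R)).
Lineage A and Lineage R share a more recent common ancestor with each other than either does with Lineage N, so Lineage N is the least closely related of the three.

Lineage N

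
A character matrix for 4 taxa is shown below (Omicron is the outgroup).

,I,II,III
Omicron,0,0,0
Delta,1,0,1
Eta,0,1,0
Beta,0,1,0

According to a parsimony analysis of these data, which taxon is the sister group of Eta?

Beta

The outgroup has state '0' for every character, so '1' is the derived state throughout.
I: derived state '1' in Delta only — an autapomorphy, so it tells us nothing about relationships among taxa.
II (derived state '1') is shared by Beta and Eta — a synapomorphy uniting that clade.
III (derived state '1') is unique to Delta (autapomorphy; uninformative for grouping).
Most parsimonious ingroup topology: (Delta,(Eta,Beta)).
Eta and Beta form a cherry on this tree, so they are sister taxa.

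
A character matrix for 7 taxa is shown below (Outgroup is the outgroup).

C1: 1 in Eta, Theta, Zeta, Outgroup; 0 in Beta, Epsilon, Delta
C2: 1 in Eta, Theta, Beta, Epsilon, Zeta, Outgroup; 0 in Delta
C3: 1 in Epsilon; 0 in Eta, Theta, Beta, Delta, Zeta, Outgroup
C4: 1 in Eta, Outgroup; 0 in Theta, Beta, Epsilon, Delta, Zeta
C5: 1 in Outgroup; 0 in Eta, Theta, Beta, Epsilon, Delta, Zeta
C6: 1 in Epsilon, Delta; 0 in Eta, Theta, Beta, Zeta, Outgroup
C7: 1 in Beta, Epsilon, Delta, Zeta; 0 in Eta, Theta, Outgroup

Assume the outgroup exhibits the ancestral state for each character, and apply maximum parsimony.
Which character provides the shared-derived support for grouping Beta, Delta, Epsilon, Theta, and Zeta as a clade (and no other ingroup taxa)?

C4

Character polarity is set by the outgroup: the derived state is whichever differs from the outgroup's state, so for C1, C2, C4, C5 the derived state is '0', and for the remaining characters it is '1'.
C1 (derived state '0') is shared by Beta, Delta, and Epsilon — a synapomorphy uniting that clade.
C2: derived state '0' in Delta only — an autapomorphy, so it tells us nothing about relationships among taxa.
C3: derived state '1' in Epsilon only — an autapomorphy, so it tells us nothing about relationships among taxa.
Only Beta, Delta, Epsilon, Theta, and Zeta show the derived state '0' for C4, supporting them as a clade.
All ingroup taxa share the derived state '0' for C5; it defines the ingroup but does not resolve relationships within it.
Only Delta and Epsilon show the derived state '1' for C6, supporting them as a clade.
Only Beta, Delta, Epsilon, and Zeta show the derived state '1' for C7, supporting them as a clade.
Most parsimonious ingroup topology: (((Zeta,((Delta,Epsilon),Beta)),Theta),Eta).
The clade {Beta, Delta, Epsilon, Theta, Zeta} is supported by C4: its derived state '0' occurs in exactly those taxa and in no other taxon (including the outgroup).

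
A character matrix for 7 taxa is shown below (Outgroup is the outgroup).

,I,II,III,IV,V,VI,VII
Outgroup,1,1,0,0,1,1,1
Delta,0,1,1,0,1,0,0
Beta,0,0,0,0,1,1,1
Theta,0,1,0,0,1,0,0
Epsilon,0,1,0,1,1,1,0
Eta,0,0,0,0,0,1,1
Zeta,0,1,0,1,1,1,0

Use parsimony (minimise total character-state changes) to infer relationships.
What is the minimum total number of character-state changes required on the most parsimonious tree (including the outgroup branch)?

Character polarity is set by the outgroup: the derived state is whichever differs from the outgroup's state, so for I, II, V, VI, VII the derived state is '0', and for the remaining characters it is '1'.
I (derived state '0') is shared by all ingroup taxa — unites the whole ingroup.
II: derived state '0' in Beta and Eta only — synapomorphy for {Beta, Eta}.
III (derived state '1') is unique to Delta (autapomorphy; uninformative for grouping).
IV (derived state '1') is shared by Epsilon and Zeta — a synapomorphy uniting that clade.
V: derived state '0' in Eta only — an autapomorphy, so it tells us nothing about relationships among taxa.
VI (derived state '0') is shared by Delta and Theta — a synapomorphy uniting that clade.
Only Delta, Epsilon, Theta, and Zeta show the derived state '0' for VII, supporting them as a clade.
Most parsimonious ingroup topology: (((Delta,Theta),(Epsilon,Zeta)),(Beta,Eta)).
Changes per character on this tree: I: 1; II: 1; III: 1; IV: 1; V: 1; VI: 1; VII: 1.
Total = 7.

7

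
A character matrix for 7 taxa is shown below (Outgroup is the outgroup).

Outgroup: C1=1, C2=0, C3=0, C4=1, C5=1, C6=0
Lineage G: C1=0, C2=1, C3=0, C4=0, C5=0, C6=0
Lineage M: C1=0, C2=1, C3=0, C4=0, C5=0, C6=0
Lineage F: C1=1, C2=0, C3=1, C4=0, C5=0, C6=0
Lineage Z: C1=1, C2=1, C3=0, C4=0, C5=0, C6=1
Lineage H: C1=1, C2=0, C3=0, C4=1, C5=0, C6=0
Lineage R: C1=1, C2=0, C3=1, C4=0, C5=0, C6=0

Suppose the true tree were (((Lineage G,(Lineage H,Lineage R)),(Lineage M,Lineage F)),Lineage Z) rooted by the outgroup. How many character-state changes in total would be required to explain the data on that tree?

Map each character onto (((Lineage G,(Lineage H,Lineage R)),(Lineage M,Lineage F)),Lineage Z) (rooted by Outgroup) and count the minimum state changes it requires (Fitch parsimony):
C1: 2; C2: 3; C3: 2; C4: 2; C5: 1; C6: 1.
Total tree length = 11.

11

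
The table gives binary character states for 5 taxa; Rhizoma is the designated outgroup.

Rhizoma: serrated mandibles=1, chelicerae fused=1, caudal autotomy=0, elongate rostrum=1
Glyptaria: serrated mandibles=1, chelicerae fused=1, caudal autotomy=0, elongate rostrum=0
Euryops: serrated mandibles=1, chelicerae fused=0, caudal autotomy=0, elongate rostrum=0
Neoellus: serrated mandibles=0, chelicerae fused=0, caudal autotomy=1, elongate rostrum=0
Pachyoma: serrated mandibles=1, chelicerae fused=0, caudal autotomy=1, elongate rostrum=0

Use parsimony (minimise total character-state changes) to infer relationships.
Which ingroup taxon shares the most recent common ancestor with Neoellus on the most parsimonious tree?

Character polarity is set by the outgroup: the derived state is whichever differs from the outgroup's state, so for serrated mandibles, chelicerae fused, elongate rostrum the derived state is '0', and for the remaining characters it is '1'.
serrated mandibles: derived state '0' in Neoellus only — an autapomorphy, so it tells us nothing about relationships among taxa.
chelicerae fused (derived state '0') is shared by Euryops, Neoellus, and Pachyoma — a synapomorphy uniting that clade.
Only Neoellus and Pachyoma show the derived state '1' for caudal autotomy, supporting them as a clade.
elongate rostrum (derived state '0') is shared by all ingroup taxa — unites the whole ingroup.
Most parsimonious ingroup topology: (Glyptaria,(Euryops,(Neoellus,Pachyoma))).
Neoellus and Pachyoma form a cherry on this tree, so they are sister taxa.

Pachyoma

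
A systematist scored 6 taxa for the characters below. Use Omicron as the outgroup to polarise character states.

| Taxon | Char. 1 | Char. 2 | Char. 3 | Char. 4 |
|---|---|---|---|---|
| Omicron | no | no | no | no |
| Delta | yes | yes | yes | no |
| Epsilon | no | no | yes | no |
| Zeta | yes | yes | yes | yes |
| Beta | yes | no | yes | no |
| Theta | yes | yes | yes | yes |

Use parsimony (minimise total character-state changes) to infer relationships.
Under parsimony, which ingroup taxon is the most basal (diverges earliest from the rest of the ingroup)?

Epsilon

The outgroup has state 'no' for every character, so 'yes' is the derived state throughout.
Char. 1 (derived state 'yes') is shared by Beta, Delta, Theta, and Zeta — a synapomorphy uniting that clade.
Only Delta, Theta, and Zeta show the derived state 'yes' for Char. 2, supporting them as a clade.
Char. 3 (derived state 'yes') is shared by all ingroup taxa — unites the whole ingroup.
Only Theta and Zeta show the derived state 'yes' for Char. 4, supporting them as a clade.
Most parsimonious ingroup topology: (((Delta,(Zeta,Theta)),Beta),Epsilon).
Epsilon is sister to the clade containing all other ingroup taxa, so it is the earliest-diverging (most basal) ingroup lineage.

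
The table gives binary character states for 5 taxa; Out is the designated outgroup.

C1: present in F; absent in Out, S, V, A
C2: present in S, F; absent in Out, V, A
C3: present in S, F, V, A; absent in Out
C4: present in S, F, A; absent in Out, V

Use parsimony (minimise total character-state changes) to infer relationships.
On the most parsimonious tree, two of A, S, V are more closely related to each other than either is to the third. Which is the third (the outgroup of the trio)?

V

The outgroup has state 'absent' for every character, so 'present' is the derived state throughout.
C1 (derived state 'present') is unique to F (autapomorphy; uninformative for grouping).
C2 (derived state 'present') is shared by F and S — a synapomorphy uniting that clade.
C3 (derived state 'present') is shared by all ingroup taxa — unites the whole ingroup.
C4 (derived state 'present') is shared by A, F, and S — a synapomorphy uniting that clade.
Most parsimonious ingroup topology: (((S,F),A),V).
A and S share a more recent common ancestor with each other than either does with V, so V is the least closely related of the three.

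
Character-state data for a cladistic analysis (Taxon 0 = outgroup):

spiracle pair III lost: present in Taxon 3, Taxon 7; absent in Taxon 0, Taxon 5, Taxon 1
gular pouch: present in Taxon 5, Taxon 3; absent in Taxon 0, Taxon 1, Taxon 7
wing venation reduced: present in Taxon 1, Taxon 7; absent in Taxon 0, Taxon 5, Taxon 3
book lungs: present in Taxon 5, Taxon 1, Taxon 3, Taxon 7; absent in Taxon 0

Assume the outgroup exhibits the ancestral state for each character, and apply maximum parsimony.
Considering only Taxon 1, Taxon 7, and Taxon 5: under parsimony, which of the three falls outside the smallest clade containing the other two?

The outgroup has state 'absent' for every character, so 'present' is the derived state throughout.
spiracle pair III lost groups Taxon 3 and Taxon 7, which is incompatible with the clades supported by the remaining characters; treating it as convergent (homoplasy) costs fewer steps than any alternative tree.
gular pouch (derived state 'present') is shared by Taxon 3 and Taxon 5 — a synapomorphy uniting that clade.
Only Taxon 1 and Taxon 7 show the derived state 'present' for wing venation reduced, supporting them as a clade.
book lungs (derived state 'present') is shared by all ingroup taxa — unites the whole ingroup.
Most parsimonious ingroup topology: ((Taxon 5,Taxon 3),(Taxon 1,Taxon 7)).
Taxon 1 and Taxon 7 share a more recent common ancestor with each other than either does with Taxon 5, so Taxon 5 is the least closely related of the three.

Taxon 5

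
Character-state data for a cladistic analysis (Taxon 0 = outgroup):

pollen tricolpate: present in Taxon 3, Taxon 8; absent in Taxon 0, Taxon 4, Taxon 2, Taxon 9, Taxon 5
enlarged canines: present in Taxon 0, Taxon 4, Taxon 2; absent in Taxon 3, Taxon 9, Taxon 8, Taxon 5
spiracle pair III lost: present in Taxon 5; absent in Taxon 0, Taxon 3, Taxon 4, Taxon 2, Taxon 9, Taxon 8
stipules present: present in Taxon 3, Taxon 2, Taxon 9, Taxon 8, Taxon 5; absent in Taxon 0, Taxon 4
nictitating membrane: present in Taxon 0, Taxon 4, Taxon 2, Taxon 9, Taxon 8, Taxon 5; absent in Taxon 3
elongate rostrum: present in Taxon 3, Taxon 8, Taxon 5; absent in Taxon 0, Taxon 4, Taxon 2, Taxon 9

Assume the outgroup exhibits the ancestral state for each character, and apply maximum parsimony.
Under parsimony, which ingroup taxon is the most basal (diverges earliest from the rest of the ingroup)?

Taxon 4

Character polarity is set by the outgroup: the derived state is whichever differs from the outgroup's state, so for enlarged canines, nictitating membrane the derived state is 'absent', and for the remaining characters it is 'present'.
Only Taxon 3 and Taxon 8 show the derived state 'present' for pollen tricolpate, supporting them as a clade.
enlarged canines (derived state 'absent') is shared by Taxon 3, Taxon 5, Taxon 8, and Taxon 9 — a synapomorphy uniting that clade.
spiracle pair III lost (derived state 'present') is unique to Taxon 5 (autapomorphy; uninformative for grouping).
stipules present: derived state 'present' in Taxon 2, Taxon 3, Taxon 5, Taxon 8, and Taxon 9 only — synapomorphy for {Taxon 2, Taxon 3, Taxon 5, Taxon 8, Taxon 9}.
nictitating membrane: derived state 'absent' in Taxon 3 only — an autapomorphy, so it tells us nothing about relationships among taxa.
Only Taxon 3, Taxon 5, and Taxon 8 show the derived state 'present' for elongate rostrum, supporting them as a clade.
Most parsimonious ingroup topology: (((((Taxon 3,Taxon 8),Taxon 5),Taxon 9),Taxon 2),Taxon 4).
Taxon 4 is sister to the clade containing all other ingroup taxa, so it is the earliest-diverging (most basal) ingroup lineage.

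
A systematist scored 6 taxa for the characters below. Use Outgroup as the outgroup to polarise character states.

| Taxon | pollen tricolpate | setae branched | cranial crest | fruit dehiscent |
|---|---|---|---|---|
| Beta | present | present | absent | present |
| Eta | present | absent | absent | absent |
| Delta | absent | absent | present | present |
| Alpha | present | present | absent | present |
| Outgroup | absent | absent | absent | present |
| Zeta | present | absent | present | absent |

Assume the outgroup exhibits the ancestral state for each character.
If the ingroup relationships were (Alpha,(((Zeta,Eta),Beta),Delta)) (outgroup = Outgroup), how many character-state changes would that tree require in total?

Map each character onto (Alpha,(((Zeta,Eta),Beta),Delta)) (rooted by Outgroup) and count the minimum state changes it requires (Fitch parsimony):
pollen tricolpate: 2; setae branched: 2; cranial crest: 2; fruit dehiscent: 1.
Total tree length = 7.

7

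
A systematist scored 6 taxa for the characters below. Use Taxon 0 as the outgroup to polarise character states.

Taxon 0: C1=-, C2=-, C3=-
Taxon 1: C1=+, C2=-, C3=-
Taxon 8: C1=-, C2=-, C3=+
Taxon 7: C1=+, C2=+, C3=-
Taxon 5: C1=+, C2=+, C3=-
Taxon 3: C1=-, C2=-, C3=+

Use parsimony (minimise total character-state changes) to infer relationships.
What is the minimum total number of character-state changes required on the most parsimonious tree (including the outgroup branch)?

3

The outgroup has state '-' for every character, so '+' is the derived state throughout.
C1: derived state '+' in Taxon 1, Taxon 5, and Taxon 7 only — synapomorphy for {Taxon 1, Taxon 5, Taxon 7}.
Only Taxon 5 and Taxon 7 show the derived state '+' for C2, supporting them as a clade.
C3 (derived state '+') is shared by Taxon 3 and Taxon 8 — a synapomorphy uniting that clade.
Most parsimonious ingroup topology: ((Taxon 1,(Taxon 7,Taxon 5)),(Taxon 8,Taxon 3)).
Changes per character on this tree: C1: 1; C2: 1; C3: 1.
Total = 3.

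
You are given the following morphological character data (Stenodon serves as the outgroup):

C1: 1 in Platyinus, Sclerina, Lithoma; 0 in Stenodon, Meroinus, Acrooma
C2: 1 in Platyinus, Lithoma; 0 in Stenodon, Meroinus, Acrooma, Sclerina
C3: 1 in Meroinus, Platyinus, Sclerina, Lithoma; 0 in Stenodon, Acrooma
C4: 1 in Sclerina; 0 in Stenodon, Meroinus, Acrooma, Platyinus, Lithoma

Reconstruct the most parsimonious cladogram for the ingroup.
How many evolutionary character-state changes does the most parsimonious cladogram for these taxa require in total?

4

The outgroup has state '0' for every character, so '1' is the derived state throughout.
Only Lithoma, Platyinus, and Sclerina show the derived state '1' for C1, supporting them as a clade.
Only Lithoma and Platyinus show the derived state '1' for C2, supporting them as a clade.
Only Lithoma, Meroinus, Platyinus, and Sclerina show the derived state '1' for C3, supporting them as a clade.
C4: derived state '1' in Sclerina only — an autapomorphy, so it tells us nothing about relationships among taxa.
Most parsimonious ingroup topology: ((Meroinus,((Platyinus,Lithoma),Sclerina)),Acrooma).
Changes per character on this tree: C1: 1; C2: 1; C3: 1; C4: 1.
Total = 4.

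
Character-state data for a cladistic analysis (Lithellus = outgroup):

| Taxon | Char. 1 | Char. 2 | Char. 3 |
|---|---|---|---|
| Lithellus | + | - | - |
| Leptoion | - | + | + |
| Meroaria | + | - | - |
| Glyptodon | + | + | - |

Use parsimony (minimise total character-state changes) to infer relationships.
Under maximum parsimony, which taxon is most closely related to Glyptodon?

Character polarity is set by the outgroup: the derived state is whichever differs from the outgroup's state, so for Char. 1 the derived state is '-', and for the remaining characters it is '+'.
Char. 1 (derived state '-') is unique to Leptoion (autapomorphy; uninformative for grouping).
Only Glyptodon and Leptoion show the derived state '+' for Char. 2, supporting them as a clade.
Char. 3 (derived state '+') is unique to Leptoion (autapomorphy; uninformative for grouping).
Most parsimonious ingroup topology: ((Leptoion,Glyptodon),Meroaria).
Glyptodon and Leptoion form a cherry on this tree, so they are sister taxa.

Leptoion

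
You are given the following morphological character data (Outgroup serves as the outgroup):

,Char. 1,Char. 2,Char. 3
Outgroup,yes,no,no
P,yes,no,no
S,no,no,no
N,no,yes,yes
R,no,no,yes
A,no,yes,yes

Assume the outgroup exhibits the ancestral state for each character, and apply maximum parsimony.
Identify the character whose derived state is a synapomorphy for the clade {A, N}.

Char. 2

Character polarity is set by the outgroup: the derived state is whichever differs from the outgroup's state, so for Char. 1 the derived state is 'no', and for the remaining characters it is 'yes'.
Char. 1: derived state 'no' in A, N, R, and S only — synapomorphy for {A, N, R, S}.
Char. 2: derived state 'yes' in A and N only — synapomorphy for {A, N}.
Char. 3: derived state 'yes' in A, N, and R only — synapomorphy for {A, N, R}.
Most parsimonious ingroup topology: (P,(S,((N,A),R))).
The clade {A, N} is supported by Char. 2: its derived state 'yes' occurs in exactly those taxa and in no other taxon (including the outgroup).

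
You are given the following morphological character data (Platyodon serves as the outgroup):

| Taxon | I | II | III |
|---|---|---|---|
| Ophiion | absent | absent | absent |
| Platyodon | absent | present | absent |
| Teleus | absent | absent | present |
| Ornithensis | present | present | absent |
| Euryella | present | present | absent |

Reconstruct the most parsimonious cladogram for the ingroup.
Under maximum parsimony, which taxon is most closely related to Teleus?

Character polarity is set by the outgroup: the derived state is whichever differs from the outgroup's state, so for II the derived state is 'absent', and for the remaining characters it is 'present'.
I (derived state 'present') is shared by Euryella and Ornithensis — a synapomorphy uniting that clade.
Only Ophiion and Teleus show the derived state 'absent' for II, supporting them as a clade.
III: derived state 'present' in Teleus only — an autapomorphy, so it tells us nothing about relationships among taxa.
Most parsimonious ingroup topology: ((Ophiion,Teleus),(Ornithensis,Euryella)).
Teleus and Ophiion form a cherry on this tree, so they are sister taxa.

Ophiion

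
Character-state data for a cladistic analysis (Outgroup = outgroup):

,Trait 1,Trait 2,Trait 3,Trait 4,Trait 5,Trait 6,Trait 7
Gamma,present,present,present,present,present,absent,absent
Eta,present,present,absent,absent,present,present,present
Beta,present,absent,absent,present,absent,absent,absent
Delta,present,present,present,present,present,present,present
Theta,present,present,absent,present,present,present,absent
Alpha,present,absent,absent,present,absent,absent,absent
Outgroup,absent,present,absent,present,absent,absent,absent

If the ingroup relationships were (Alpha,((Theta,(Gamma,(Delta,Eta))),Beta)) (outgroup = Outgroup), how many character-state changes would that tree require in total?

10

Map each character onto (Alpha,((Theta,(Gamma,(Delta,Eta))),Beta)) (rooted by Outgroup) and count the minimum state changes it requires (Fitch parsimony):
Trait 1: 1; Trait 2: 2; Trait 3: 2; Trait 4: 1; Trait 5: 1; Trait 6: 2; Trait 7: 1.
Total tree length = 10.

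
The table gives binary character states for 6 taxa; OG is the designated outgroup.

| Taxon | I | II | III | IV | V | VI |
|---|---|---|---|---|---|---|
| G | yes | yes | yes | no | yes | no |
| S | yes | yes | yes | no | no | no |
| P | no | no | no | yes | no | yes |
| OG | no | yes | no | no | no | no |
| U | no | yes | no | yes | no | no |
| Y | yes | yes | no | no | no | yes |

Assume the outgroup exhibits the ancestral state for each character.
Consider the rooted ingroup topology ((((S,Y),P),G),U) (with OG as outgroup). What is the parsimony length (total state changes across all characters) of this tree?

Map each character onto ((((S,Y),P),G),U) (rooted by OG) and count the minimum state changes it requires (Fitch parsimony):
I: 2; II: 1; III: 2; IV: 2; V: 1; VI: 2.
Total tree length = 10.

10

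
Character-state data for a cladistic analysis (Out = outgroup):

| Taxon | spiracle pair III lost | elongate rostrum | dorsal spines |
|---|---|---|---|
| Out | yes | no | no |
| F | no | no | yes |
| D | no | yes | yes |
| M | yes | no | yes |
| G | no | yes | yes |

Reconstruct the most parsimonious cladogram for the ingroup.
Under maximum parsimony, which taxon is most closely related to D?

G

Character polarity is set by the outgroup: the derived state is whichever differs from the outgroup's state, so for spiracle pair III lost the derived state is 'no', and for the remaining characters it is 'yes'.
spiracle pair III lost (derived state 'no') is shared by D, F, and G — a synapomorphy uniting that clade.
elongate rostrum: derived state 'yes' in D and G only — synapomorphy for {D, G}.
All ingroup taxa share the derived state 'yes' for dorsal spines; it defines the ingroup but does not resolve relationships within it.
Most parsimonious ingroup topology: ((F,(D,G)),M).
D and G form a cherry on this tree, so they are sister taxa.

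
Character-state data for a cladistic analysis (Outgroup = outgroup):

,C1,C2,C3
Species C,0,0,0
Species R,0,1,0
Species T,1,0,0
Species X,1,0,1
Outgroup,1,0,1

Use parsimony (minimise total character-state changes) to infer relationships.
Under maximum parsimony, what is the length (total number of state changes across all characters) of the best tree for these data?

3

Character polarity is set by the outgroup: the derived state is whichever differs from the outgroup's state, so for C1, C3 the derived state is '0', and for the remaining characters it is '1'.
C1 (derived state '0') is shared by Species C and Species R — a synapomorphy uniting that clade.
C2: derived state '1' in Species R only — an autapomorphy, so it tells us nothing about relationships among taxa.
Only Species C, Species R, and Species T show the derived state '0' for C3, supporting them as a clade.
Most parsimonious ingroup topology: (((Species C,Species R),Species T),Species X).
Changes per character on this tree: C1: 1; C2: 1; C3: 1.
Total = 3.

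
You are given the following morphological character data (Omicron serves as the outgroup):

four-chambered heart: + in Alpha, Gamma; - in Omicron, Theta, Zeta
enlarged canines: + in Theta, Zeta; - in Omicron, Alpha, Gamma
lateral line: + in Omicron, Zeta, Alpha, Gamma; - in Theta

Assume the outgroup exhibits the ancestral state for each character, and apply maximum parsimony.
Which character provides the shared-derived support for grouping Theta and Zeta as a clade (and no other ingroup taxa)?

Character polarity is set by the outgroup: the derived state is whichever differs from the outgroup's state, so for lateral line the derived state is '-', and for the remaining characters it is '+'.
four-chambered heart: derived state '+' in Alpha and Gamma only — synapomorphy for {Alpha, Gamma}.
Only Theta and Zeta show the derived state '+' for enlarged canines, supporting them as a clade.
lateral line: derived state '-' in Theta only — an autapomorphy, so it tells us nothing about relationships among taxa.
Most parsimonious ingroup topology: ((Theta,Zeta),(Alpha,Gamma)).
The clade {Theta, Zeta} is supported by enlarged canines: its derived state '+' occurs in exactly those taxa and in no other taxon (including the outgroup).

enlarged canines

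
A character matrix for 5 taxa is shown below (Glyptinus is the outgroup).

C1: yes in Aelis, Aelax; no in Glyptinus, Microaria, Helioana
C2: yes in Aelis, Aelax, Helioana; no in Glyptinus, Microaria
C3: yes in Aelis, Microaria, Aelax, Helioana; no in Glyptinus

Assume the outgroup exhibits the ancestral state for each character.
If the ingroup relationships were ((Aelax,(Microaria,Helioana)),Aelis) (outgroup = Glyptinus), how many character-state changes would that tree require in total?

Map each character onto ((Aelax,(Microaria,Helioana)),Aelis) (rooted by Glyptinus) and count the minimum state changes it requires (Fitch parsimony):
C1: 2; C2: 2; C3: 1.
Total tree length = 5.

5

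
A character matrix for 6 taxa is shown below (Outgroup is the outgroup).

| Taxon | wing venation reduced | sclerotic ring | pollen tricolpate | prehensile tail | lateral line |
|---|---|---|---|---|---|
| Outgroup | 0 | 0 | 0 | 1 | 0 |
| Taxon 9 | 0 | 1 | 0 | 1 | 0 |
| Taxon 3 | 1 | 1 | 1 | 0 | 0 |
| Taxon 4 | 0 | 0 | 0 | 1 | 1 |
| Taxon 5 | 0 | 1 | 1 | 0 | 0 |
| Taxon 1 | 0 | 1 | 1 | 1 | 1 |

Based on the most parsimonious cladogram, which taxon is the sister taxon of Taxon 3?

Taxon 5

Character polarity is set by the outgroup: the derived state is whichever differs from the outgroup's state, so for prehensile tail the derived state is '0', and for the remaining characters it is '1'.
wing venation reduced (derived state '1') is unique to Taxon 3 (autapomorphy; uninformative for grouping).
sclerotic ring: derived state '1' in Taxon 1, Taxon 3, Taxon 5, and Taxon 9 only — synapomorphy for {Taxon 1, Taxon 3, Taxon 5, Taxon 9}.
Only Taxon 1, Taxon 3, and Taxon 5 show the derived state '1' for pollen tricolpate, supporting them as a clade.
Only Taxon 3 and Taxon 5 show the derived state '0' for prehensile tail, supporting them as a clade.
lateral line groups Taxon 1 and Taxon 4, which is incompatible with the clades supported by the remaining characters; treating it as convergent (homoplasy) costs fewer steps than any alternative tree.
Most parsimonious ingroup topology: ((Taxon 9,((Taxon 3,Taxon 5),Taxon 1)),Taxon 4).
Taxon 3 and Taxon 5 form a cherry on this tree, so they are sister taxa.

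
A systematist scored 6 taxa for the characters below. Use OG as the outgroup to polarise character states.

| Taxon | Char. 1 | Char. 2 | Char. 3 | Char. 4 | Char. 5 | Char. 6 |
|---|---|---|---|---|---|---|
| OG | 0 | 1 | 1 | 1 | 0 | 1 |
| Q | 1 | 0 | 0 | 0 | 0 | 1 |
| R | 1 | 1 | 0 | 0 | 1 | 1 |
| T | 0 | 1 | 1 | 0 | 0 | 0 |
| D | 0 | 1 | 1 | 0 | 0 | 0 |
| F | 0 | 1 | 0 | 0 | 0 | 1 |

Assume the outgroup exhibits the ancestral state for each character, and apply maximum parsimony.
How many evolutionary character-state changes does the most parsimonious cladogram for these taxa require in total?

6

Character polarity is set by the outgroup: the derived state is whichever differs from the outgroup's state, so for Char. 2, Char. 3, Char. 4, Char. 6 the derived state is '0', and for the remaining characters it is '1'.
Char. 1: derived state '1' in Q and R only — synapomorphy for {Q, R}.
Char. 2: derived state '0' in Q only — an autapomorphy, so it tells us nothing about relationships among taxa.
Char. 3 (derived state '0') is shared by F, Q, and R — a synapomorphy uniting that clade.
All ingroup taxa share the derived state '0' for Char. 4; it defines the ingroup but does not resolve relationships within it.
Char. 5 (derived state '1') is unique to R (autapomorphy; uninformative for grouping).
Char. 6: derived state '0' in D and T only — synapomorphy for {D, T}.
Most parsimonious ingroup topology: (((Q,R),F),(T,D)).
Changes per character on this tree: Char. 1: 1; Char. 2: 1; Char. 3: 1; Char. 4: 1; Char. 5: 1; Char. 6: 1.
Total = 6.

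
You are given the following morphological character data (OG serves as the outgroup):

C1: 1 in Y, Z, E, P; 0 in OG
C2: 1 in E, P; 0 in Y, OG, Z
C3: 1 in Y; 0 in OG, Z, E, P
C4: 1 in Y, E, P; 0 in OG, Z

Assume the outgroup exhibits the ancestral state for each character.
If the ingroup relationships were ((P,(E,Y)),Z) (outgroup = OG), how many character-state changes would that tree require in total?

Map each character onto ((P,(E,Y)),Z) (rooted by OG) and count the minimum state changes it requires (Fitch parsimony):
C1: 1; C2: 2; C3: 1; C4: 1.
Total tree length = 5.

5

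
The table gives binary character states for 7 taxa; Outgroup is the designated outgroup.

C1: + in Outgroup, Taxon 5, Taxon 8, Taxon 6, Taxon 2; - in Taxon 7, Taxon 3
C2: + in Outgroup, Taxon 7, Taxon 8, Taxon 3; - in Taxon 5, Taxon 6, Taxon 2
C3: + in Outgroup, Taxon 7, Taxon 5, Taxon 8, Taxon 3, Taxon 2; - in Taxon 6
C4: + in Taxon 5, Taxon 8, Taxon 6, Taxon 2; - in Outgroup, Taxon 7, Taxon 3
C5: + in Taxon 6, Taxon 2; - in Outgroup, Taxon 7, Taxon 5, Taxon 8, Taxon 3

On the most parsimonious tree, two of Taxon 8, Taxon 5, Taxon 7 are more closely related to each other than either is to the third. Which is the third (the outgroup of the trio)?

Taxon 7

Character polarity is set by the outgroup: the derived state is whichever differs from the outgroup's state, so for C1, C2, C3 the derived state is '-', and for the remaining characters it is '+'.
Only Taxon 3 and Taxon 7 show the derived state '-' for C1, supporting them as a clade.
C2: derived state '-' in Taxon 2, Taxon 5, and Taxon 6 only — synapomorphy for {Taxon 2, Taxon 5, Taxon 6}.
C3: derived state '-' in Taxon 6 only — an autapomorphy, so it tells us nothing about relationships among taxa.
C4 (derived state '+') is shared by Taxon 2, Taxon 5, Taxon 6, and Taxon 8 — a synapomorphy uniting that clade.
C5: derived state '+' in Taxon 2 and Taxon 6 only — synapomorphy for {Taxon 2, Taxon 6}.
Most parsimonious ingroup topology: ((Taxon 7,Taxon 3),((Taxon 5,(Taxon 6,Taxon 2)),Taxon 8)).
Taxon 5 and Taxon 8 share a more recent common ancestor with each other than either does with Taxon 7, so Taxon 7 is the least closely related of the three.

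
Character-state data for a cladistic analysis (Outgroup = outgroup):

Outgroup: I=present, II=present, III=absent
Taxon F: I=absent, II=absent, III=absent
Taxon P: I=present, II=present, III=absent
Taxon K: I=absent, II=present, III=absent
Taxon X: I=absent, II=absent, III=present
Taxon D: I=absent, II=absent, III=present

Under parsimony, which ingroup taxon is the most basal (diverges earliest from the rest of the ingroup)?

Character polarity is set by the outgroup: the derived state is whichever differs from the outgroup's state, so for I, II the derived state is 'absent', and for the remaining characters it is 'present'.
I: derived state 'absent' in Taxon D, Taxon F, Taxon K, and Taxon X only — synapomorphy for {Taxon D, Taxon F, Taxon K, Taxon X}.
Only Taxon D, Taxon F, and Taxon X show the derived state 'absent' for II, supporting them as a clade.
Only Taxon D and Taxon X show the derived state 'present' for III, supporting them as a clade.
Most parsimonious ingroup topology: (((Taxon F,(Taxon X,Taxon D)),Taxon K),Taxon P).
Taxon P is sister to the clade containing all other ingroup taxa, so it is the earliest-diverging (most basal) ingroup lineage.

Taxon P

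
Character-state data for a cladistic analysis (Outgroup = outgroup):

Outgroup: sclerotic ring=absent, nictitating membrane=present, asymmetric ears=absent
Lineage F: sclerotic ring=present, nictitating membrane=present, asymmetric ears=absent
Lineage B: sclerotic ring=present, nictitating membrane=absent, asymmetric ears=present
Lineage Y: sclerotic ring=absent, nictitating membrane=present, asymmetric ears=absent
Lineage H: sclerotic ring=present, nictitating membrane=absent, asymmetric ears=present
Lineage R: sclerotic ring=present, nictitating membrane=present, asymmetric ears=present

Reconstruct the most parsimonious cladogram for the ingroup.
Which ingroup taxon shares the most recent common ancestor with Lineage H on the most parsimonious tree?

Character polarity is set by the outgroup: the derived state is whichever differs from the outgroup's state, so for nictitating membrane the derived state is 'absent', and for the remaining characters it is 'present'.
Only Lineage B, Lineage F, Lineage H, and Lineage R show the derived state 'present' for sclerotic ring, supporting them as a clade.
Only Lineage B and Lineage H show the derived state 'absent' for nictitating membrane, supporting them as a clade.
asymmetric ears (derived state 'present') is shared by Lineage B, Lineage H, and Lineage R — a synapomorphy uniting that clade.
Most parsimonious ingroup topology: ((Lineage F,((Lineage B,Lineage H),Lineage R)),Lineage Y).
Lineage H and Lineage B form a cherry on this tree, so they are sister taxa.

Lineage B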